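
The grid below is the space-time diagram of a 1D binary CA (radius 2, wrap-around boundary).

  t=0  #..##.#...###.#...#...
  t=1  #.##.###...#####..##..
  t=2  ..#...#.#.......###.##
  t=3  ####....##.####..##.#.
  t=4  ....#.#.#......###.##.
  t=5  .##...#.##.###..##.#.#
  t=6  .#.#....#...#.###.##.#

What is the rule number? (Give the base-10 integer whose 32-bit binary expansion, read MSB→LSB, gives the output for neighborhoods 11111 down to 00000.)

662454611

  nb #####: next=.  (t=1,i=13, bit31=0)
  nb ####.: next=.  (t=1,i=14, bit30=0)
  nb ###.#: next=#  (t=0,i=12, bit29=1)
  nb ###..: next=.  (t=1,i=7, bit28=0)
  nb ##.##: next=.  (t=1,i=4, bit27=0)
  nb ##.#.: next=#  (t=0,i=5, bit26=1)
  nb ##..#: next=#  (t=1,i=16, bit25=1)
  nb ##...: next=#  (t=1,i=8, bit24=1)
  nb #.###: next=.  (t=1,i=5, bit23=0)
  nb #.##.: next=#  (t=1,i=2, bit22=1)
  nb #.#.#: next=#  (t=3,i=20, bit21=1)
  nb #.#..: next=#  (t=0,i=6, bit20=1)
  nb #..##: next=#  (t=0,i=2, bit19=1)
  nb #..#.: next=#  (t=1,i=21, bit18=1)
  nb #...#: next=.  (t=0,i=8, bit17=0)
  nb #....: next=.  (t=2,i=10, bit16=0)
  nb .####: next=.  (t=1,i=12, bit15=0)
  nb .###.: next=#  (t=0,i=11, bit14=1)
  nb .##.#: next=.  (t=0,i=4, bit13=0)
  nb .##..: next=.  (t=1,i=19, bit12=0)
  nb .#.##: next=.  (t=1,i=1, bit11=0)
  nb .#.#.: next=.  (t=2,i=7, bit10=0)
  nb .#..#: next=.  (t=0,i=1, bit9=0)
  nb .#...: next=#  (t=0,i=7, bit8=1)
  nb ..###: next=.  (t=0,i=10, bit7=0)
  nb ..##.: next=#  (t=0,i=3, bit6=1)
  nb ..#.#: next=.  (t=1,i=0, bit5=0)
  nb ..#..: next=#  (t=0,i=0, bit4=1)
  nb ...##: next=.  (t=0,i=9, bit3=0)
  nb ...#.: next=.  (t=0,i=17, bit2=0)
  nb ....#: next=#  (t=2,i=14, bit1=1)
  nb .....: next=#  (t=2,i=11, bit0=1)
  bits 00100111011111000100000101010011 = 662454611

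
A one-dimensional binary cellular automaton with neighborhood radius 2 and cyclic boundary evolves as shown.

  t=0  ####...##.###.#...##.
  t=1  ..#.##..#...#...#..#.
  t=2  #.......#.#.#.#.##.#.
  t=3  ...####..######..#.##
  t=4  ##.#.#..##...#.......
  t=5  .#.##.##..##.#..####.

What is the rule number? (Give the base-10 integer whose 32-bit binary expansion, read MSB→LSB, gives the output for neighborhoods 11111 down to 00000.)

  nb #####: next=.  (t=3,i=11, bit31=0)
  nb ####.: next=#  (t=0,i=2, bit30=1)
  nb ###.#: next=#  (t=0,i=12, bit29=1)
  nb ###..: next=.  (t=0,i=3, bit28=0)
  nb ##.##: next=.  (t=0,i=9, bit27=0)
  nb ##.#.: next=.  (t=0,i=13, bit26=0)
  nb ##..#: next=.  (t=1,i=6, bit25=0)
  nb ##...: next=#  (t=0,i=4, bit24=1)
  nb #.###: next=.  (t=0,i=0, bit23=0)
  nb #.##.: next=.  (t=1,i=4, bit22=0)
  nb #.#.#: next=#  (t=2,i=10, bit21=1)
  nb #.#..: next=.  (t=0,i=14, bit20=0)
  nb #..##: next=#  (t=3,i=8, bit19=1)
  nb #..#.: next=.  (t=1,i=7, bit18=0)
  nb #...#: next=#  (t=0,i=5, bit17=1)
  nb #....: next=.  (t=2,i=2, bit16=0)
  nb .####: next=.  (t=0,i=1, bit15=0)
  nb .###.: next=.  (t=0,i=11, bit14=0)
  nb .##.#: next=#  (t=0,i=8, bit13=1)
  nb .##..: next=.  (t=1,i=5, bit12=0)
  nb .#.##: next=.  (t=1,i=3, bit11=0)
  nb .#.#.: next=#  (t=2,i=9, bit10=1)
  nb .#..#: next=#  (t=1,i=17, bit9=1)
  nb .#...: next=.  (t=0,i=15, bit8=0)
  nb ..###: next=#  (t=3,i=3, bit7=1)
  nb ..##.: next=.  (t=0,i=7, bit6=0)
  nb ..#.#: next=.  (t=1,i=2, bit5=0)
  nb ..#..: next=#  (t=1,i=8, bit4=1)
  nb ...##: next=.  (t=0,i=6, bit3=0)
  nb ...#.: next=.  (t=1,i=1, bit2=0)
  nb ....#: next=#  (t=2,i=6, bit1=1)
  nb .....: next=#  (t=2,i=3, bit0=1)
  bits 01100001001010100010011010010011 = 1630152339

1630152339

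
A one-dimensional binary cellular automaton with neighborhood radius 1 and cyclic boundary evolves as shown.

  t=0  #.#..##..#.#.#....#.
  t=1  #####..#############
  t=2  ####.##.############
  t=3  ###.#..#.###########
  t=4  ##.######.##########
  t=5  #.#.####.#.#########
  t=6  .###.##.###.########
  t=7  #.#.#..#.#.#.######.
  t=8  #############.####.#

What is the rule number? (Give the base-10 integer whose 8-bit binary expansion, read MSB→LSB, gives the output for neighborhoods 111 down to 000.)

183

  [7] ### => #  t=1,i=0
  [6] ##. => .  t=0,i=6
  [5] #.# => #  t=0,i=1
  [4] #.. => #  t=0,i=3
  [3] .## => .  t=0,i=5
  [2] .#. => #  t=0,i=0
  [1] ..# => #  t=0,i=4
  [0] ... => #  t=0,i=15
  bits 10110111 = 183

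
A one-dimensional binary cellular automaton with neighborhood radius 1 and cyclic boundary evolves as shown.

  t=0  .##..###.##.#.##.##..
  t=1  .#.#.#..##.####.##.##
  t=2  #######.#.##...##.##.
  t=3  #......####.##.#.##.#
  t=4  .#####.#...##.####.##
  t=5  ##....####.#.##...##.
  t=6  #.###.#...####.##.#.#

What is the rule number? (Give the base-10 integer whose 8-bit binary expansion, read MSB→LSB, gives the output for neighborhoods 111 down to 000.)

61

  nb ###: next=.  (t=0,i=6, bit7=0)
  nb ##.: next=.  (t=0,i=2, bit6=0)
  nb #.#: next=#  (t=0,i=8, bit5=1)
  nb #..: next=#  (t=0,i=3, bit4=1)
  nb .##: next=#  (t=0,i=1, bit3=1)
  nb .#.: next=#  (t=0,i=12, bit2=1)
  nb ..#: next=.  (t=0,i=0, bit1=0)
  nb ...: next=#  (t=0,i=20, bit0=1)
  bits 00111101 = 61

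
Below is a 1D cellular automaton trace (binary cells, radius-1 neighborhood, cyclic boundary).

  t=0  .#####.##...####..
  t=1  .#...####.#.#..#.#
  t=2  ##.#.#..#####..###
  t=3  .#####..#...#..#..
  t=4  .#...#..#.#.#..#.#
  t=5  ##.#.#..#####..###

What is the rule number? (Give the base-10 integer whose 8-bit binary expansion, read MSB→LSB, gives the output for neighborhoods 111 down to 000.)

109

  [7] ### => .  t=0,i=2
  [6] ##. => #  t=0,i=5
  [5] #.# => #  t=0,i=6
  [4] #.. => .  t=0,i=9
  [3] .## => #  t=0,i=1
  [2] .#. => #  t=1,i=1
  [1] ..# => .  t=0,i=0
  [0] ... => #  t=0,i=10
  bits 01101101 = 109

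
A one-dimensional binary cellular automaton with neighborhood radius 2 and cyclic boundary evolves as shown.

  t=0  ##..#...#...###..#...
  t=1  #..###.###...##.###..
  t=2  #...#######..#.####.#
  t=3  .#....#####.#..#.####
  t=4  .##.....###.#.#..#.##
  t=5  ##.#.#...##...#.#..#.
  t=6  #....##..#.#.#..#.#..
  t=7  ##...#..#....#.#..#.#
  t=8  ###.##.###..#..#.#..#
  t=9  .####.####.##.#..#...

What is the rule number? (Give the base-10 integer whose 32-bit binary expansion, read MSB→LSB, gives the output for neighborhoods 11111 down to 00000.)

4191437141

  nb #####: next=#  (t=2,i=6, bit31=1)
  nb ####.: next=#  (t=2,i=9, bit30=1)
  nb ###.#: next=#  (t=1,i=5, bit29=1)
  nb ###..: next=#  (t=0,i=14, bit28=1)
  nb ##.##: next=#  (t=1,i=6, bit27=1)
  nb ##.#.: next=.  (t=3,i=0, bit26=0)
  nb ##..#: next=.  (t=0,i=2, bit25=0)
  nb ##...: next=#  (t=1,i=10, bit24=1)
  nb #.###: next=#  (t=1,i=7, bit23=1)
  nb #.##.: next=#  (t=2,i=20, bit22=1)
  nb #.#.#: next=.  (t=4,i=12, bit21=0)
  nb #.#..: next=#  (t=3,i=1, bit20=1)
  nb #..##: next=.  (t=1,i=2, bit19=0)
  nb #..#.: next=#  (t=0,i=3, bit18=1)
  nb #...#: next=.  (t=0,i=6, bit17=0)
  nb #....: next=.  (t=3,i=3, bit16=0)
  nb .####: next=.  (t=2,i=5, bit15=0)
  nb .###.: next=#  (t=0,i=13, bit14=1)
  nb .##.#: next=.  (t=1,i=14, bit13=0)
  nb .##..: next=.  (t=0,i=1, bit12=0)
  nb .#.##: next=.  (t=2,i=14, bit11=0)
  nb .#.#.: next=.  (t=4,i=13, bit10=0)
  nb .#..#: next=.  (t=1,i=1, bit9=0)
  nb .#...: next=#  (t=0,i=5, bit8=1)
  nb ..###: next=.  (t=0,i=12, bit7=0)
  nb ..##.: next=#  (t=0,i=0, bit6=1)
  nb ..#.#: next=.  (t=2,i=13, bit5=0)
  nb ..#..: next=#  (t=0,i=4, bit4=1)
  nb ...##: next=.  (t=0,i=11, bit3=0)
  nb ...#.: next=#  (t=0,i=7, bit2=1)
  nb ....#: next=.  (t=3,i=4, bit1=0)
  nb .....: next=#  (t=4,i=5, bit0=1)
  bits 11111001110101000100000101010101 = 4191437141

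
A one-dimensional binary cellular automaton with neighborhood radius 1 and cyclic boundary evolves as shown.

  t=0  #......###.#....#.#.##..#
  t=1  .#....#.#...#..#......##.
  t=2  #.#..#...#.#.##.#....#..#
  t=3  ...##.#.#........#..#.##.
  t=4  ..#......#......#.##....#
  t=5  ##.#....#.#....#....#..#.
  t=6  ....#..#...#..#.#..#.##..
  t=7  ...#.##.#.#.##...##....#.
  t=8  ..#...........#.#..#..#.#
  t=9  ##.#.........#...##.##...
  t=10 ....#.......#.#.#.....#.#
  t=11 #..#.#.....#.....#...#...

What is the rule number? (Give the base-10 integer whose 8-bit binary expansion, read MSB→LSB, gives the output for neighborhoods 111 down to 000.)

146

  ###|#  b7=1 t=0,i=8
  ##.|.  b6=0 t=0,i=0
  #.#|.  b5=0 t=0,i=10
  #..|#  b4=1 t=0,i=1
  .##|.  b3=0 t=0,i=7
  .#.|.  b2=0 t=0,i=11
  ..#|#  b1=1 t=0,i=6
  ...|.  b0=0 t=0,i=2
  bits 10010010 = 146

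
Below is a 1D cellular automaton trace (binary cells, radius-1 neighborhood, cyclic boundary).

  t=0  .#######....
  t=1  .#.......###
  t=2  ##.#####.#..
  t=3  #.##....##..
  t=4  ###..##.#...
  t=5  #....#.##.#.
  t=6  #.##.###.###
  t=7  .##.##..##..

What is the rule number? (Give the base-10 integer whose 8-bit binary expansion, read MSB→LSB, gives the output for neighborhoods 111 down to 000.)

  ### -> .   bit 7 = 0  t=0,i=2
  ##. -> .   bit 6 = 0  t=0,i=7
  #.# -> #   bit 5 = 1  t=1,i=0
  #.. -> .   bit 4 = 0  t=0,i=8
  .## -> #   bit 3 = 1  t=0,i=1
  .#. -> #   bit 2 = 1  t=1,i=1
  ..# -> .   bit 1 = 0  t=0,i=0
  ... -> #   bit 0 = 1  t=0,i=9
  bits 00101101 = 45

45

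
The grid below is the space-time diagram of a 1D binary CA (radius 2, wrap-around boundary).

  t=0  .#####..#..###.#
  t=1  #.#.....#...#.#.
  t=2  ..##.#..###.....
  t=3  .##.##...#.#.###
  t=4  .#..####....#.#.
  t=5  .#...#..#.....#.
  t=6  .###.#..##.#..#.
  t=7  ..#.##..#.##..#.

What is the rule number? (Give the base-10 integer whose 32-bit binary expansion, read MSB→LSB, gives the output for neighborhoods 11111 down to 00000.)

  #####|.  b31=0 t=0,i=3
  ####.|.  b30=0 t=0,i=4
  ###.#|.  b29=0 t=0,i=13
  ###..|.  b28=0 t=0,i=5
  ##.##|.  b27=0 t=3,i=0
  ##.#.|#  b26=1 t=0,i=14
  ##..#|.  b25=0 t=0,i=6
  ##...|#  b24=1 t=2,i=11
  #.###|.  b23=0 t=0,i=1
  #.##.|#  b22=1 t=3,i=1
  #.#.#|.  b21=0 t=0,i=15
  #.#..|#  b20=1 t=1,i=2
  #..##|.  b19=0 t=0,i=10
  #..#.|.  b18=0 t=0,i=7
  #...#|#  b17=1 t=1,i=10
  #....|.  b16=0 t=1,i=4
  .####|#  b15=1 t=0,i=2
  .###.|#  b14=1 t=0,i=12
  .##.#|.  b13=0 t=2,i=3
  .##..|#  b12=1 t=3,i=5
  .#.##|#  b11=1 t=0,i=0
  .#.#.|.  b10=0 t=1,i=1
  .#..#|.  b9=0 t=0,i=9
  .#...|#  b8=1 t=1,i=3
  ..###|.  b7=0 t=0,i=11
  ..##.|#  b6=1 t=2,i=2
  ..#.#|.  b5=0 t=1,i=12
  ..#..|#  b4=1 t=0,i=8
  ...##|#  b3=1 t=2,i=1
  ...#.|.  b2=0 t=1,i=7
  ....#|.  b1=0 t=1,i=6
  .....|#  b0=1 t=1,i=5
  bits 00000101010100101101100101011001 = 89315673

89315673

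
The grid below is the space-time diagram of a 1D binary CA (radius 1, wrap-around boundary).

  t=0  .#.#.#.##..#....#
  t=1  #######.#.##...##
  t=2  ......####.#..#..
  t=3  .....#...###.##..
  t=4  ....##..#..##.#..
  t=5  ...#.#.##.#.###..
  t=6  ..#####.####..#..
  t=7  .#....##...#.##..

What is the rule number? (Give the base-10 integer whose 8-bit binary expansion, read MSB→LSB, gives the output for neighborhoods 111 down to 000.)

  nb ###: next=.  (t=1,i=0, bit7=0)
  nb ##.: next=#  (t=0,i=8, bit6=1)
  nb #.#: next=#  (t=0,i=0, bit5=1)
  nb #..: next=.  (t=0,i=9, bit4=0)
  nb .##: next=.  (t=0,i=7, bit3=0)
  nb .#.: next=#  (t=0,i=1, bit2=1)
  nb ..#: next=#  (t=0,i=10, bit1=1)
  nb ...: next=.  (t=0,i=13, bit0=0)
  bits 01100110 = 102

102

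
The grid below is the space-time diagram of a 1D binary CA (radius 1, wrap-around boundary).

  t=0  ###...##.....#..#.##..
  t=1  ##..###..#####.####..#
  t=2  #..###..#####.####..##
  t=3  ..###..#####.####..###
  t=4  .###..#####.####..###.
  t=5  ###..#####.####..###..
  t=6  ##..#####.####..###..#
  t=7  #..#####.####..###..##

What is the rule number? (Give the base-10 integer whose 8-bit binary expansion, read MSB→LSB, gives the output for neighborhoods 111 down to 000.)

175

  nb ###: next=#  (t=0,i=1, bit7=1)
  nb ##.: next=.  (t=0,i=2, bit6=0)
  nb #.#: next=#  (t=0,i=17, bit5=1)
  nb #..: next=.  (t=0,i=3, bit4=0)
  nb .##: next=#  (t=0,i=0, bit3=1)
  nb .#.: next=#  (t=0,i=13, bit2=1)
  nb ..#: next=#  (t=0,i=5, bit1=1)
  nb ...: next=#  (t=0,i=4, bit0=1)
  bits 10101111 = 175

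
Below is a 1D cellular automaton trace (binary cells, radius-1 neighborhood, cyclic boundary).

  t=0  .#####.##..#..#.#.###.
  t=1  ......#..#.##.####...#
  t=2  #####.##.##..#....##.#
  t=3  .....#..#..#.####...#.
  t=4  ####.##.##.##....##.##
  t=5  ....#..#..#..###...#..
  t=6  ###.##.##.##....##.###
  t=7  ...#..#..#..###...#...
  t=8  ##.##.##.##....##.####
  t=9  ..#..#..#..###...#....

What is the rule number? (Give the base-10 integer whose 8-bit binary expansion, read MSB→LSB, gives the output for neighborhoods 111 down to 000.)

  ### -> .   bit 7 = 0  t=0,i=2
  ##. -> .   bit 6 = 0  t=0,i=5
  #.# -> #   bit 5 = 1  t=0,i=6
  #.. -> #   bit 4 = 1  t=0,i=9
  .## -> .   bit 3 = 0  t=0,i=1
  .#. -> #   bit 2 = 1  t=0,i=11
  ..# -> .   bit 1 = 0  t=0,i=0
  ... -> #   bit 0 = 1  t=1,i=1
  bits 00110101 = 53

53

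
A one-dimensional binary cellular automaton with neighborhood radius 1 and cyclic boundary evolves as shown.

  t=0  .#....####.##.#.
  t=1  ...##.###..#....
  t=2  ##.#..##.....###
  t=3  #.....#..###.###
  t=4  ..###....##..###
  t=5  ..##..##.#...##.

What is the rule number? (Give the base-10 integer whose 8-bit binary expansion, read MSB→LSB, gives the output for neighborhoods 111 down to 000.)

  ### -> #   bit 7 = 1  t=0,i=7
  ##. -> .   bit 6 = 0  t=0,i=9
  #.# -> .   bit 5 = 0  t=0,i=10
  #.. -> .   bit 4 = 0  t=0,i=2
  .## -> #   bit 3 = 1  t=0,i=6
  .#. -> .   bit 2 = 0  t=0,i=1
  ..# -> .   bit 1 = 0  t=0,i=0
  ... -> #   bit 0 = 1  t=0,i=3
  bits 10001001 = 137

137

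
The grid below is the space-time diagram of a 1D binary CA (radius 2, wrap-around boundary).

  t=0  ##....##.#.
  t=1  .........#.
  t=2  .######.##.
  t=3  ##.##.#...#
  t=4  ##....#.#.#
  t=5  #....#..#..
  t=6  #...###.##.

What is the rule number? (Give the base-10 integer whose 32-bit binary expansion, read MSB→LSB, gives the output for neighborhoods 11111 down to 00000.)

2721727125

  #####|#  b31=1 t=2,i=3
  ####.|.  b30=0 t=2,i=5
  ###.#|#  b29=1 t=2,i=6
  ###..|.  b28=0 t=4,i=1
  ##.##|.  b27=0 t=2,i=7
  ##.#.|.  b26=0 t=0,i=8
  ##..#|#  b25=1 t=2,i=10
  ##...|.  b24=0 t=0,i=2
  #.###|.  b23=0 t=4,i=10
  #.##.|.  b22=0 t=0,i=0
  #.#.#|#  b21=1 t=0,i=9
  #.#..|#  b20=1 t=3,i=6
  #..##|#  b19=1 t=2,i=0
  #..#.|.  b18=0 t=5,i=7
  #...#|#  b17=1 t=3,i=8
  #....|.  b16=0 t=0,i=3
  .####|.  b15=0 t=2,i=2
  .###.|#  b14=1 t=3,i=0
  .##.#|.  b13=0 t=0,i=7
  .##..|.  b12=0 t=0,i=1
  .#.##|.  b11=0 t=0,i=10
  .#.#.|.  b10=0 t=4,i=7
  .#..#|#  b9=1 t=5,i=6
  .#...|.  b8=0 t=1,i=10
  ..###|#  b7=1 t=2,i=1
  ..##.|.  b6=0 t=0,i=6
  ..#.#|.  b5=0 t=4,i=6
  ..#..|#  b4=1 t=1,i=9
  ...##|.  b3=0 t=0,i=5
  ...#.|#  b2=1 t=1,i=8
  ....#|.  b1=0 t=0,i=4
  .....|#  b0=1 t=1,i=1
  bits 10100010001110100100001010010101 = 2721727125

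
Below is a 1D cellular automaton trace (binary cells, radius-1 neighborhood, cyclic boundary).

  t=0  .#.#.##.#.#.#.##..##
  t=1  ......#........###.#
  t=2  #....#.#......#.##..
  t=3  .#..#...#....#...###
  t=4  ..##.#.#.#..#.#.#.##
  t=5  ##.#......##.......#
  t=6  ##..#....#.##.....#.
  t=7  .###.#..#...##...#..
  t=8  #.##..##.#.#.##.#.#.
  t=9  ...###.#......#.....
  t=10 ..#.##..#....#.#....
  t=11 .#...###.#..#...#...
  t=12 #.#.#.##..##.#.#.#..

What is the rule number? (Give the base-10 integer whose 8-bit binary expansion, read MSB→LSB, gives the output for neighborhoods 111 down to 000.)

  ###|#  b7=1 t=1,i=16
  ##.|#  b6=1 t=0,i=6
  #.#|.  b5=0 t=0,i=0
  #..|#  b4=1 t=0,i=16
  .##|.  b3=0 t=0,i=5
  .#.|.  b2=0 t=0,i=1
  ..#|#  b1=1 t=0,i=17
  ...|.  b0=0 t=1,i=1
  bits 11010010 = 210

210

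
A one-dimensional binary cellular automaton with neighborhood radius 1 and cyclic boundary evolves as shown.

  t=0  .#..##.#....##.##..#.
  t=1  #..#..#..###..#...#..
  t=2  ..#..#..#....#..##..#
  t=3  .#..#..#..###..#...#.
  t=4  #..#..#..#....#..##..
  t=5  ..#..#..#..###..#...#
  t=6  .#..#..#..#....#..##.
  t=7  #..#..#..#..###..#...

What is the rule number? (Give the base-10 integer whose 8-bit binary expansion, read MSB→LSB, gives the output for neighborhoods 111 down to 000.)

  nb ###: next=.  (t=1,i=10, bit7=0)
  nb ##.: next=.  (t=0,i=5, bit6=0)
  nb #.#: next=#  (t=0,i=6, bit5=1)
  nb #..: next=.  (t=0,i=2, bit4=0)
  nb .##: next=.  (t=0,i=4, bit3=0)
  nb .#.: next=.  (t=0,i=1, bit2=0)
  nb ..#: next=#  (t=0,i=0, bit1=1)
  nb ...: next=#  (t=0,i=9, bit0=1)
  bits 00100011 = 35

35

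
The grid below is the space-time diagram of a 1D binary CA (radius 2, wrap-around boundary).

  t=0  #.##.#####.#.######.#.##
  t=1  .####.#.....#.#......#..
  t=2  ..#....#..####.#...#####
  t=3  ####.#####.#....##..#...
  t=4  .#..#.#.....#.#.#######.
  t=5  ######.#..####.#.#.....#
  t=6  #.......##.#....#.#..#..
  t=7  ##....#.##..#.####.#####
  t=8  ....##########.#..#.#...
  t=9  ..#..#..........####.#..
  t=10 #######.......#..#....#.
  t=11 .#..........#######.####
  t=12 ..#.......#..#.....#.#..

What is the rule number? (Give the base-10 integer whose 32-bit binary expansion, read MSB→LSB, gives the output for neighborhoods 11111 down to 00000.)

172932982

  #####|.  b31=0 t=0,i=7
  ####.|.  b30=0 t=0,i=8
  ###.#|.  b29=0 t=0,i=0
  ###..|.  b28=0 t=2,i=23
  ##.##|#  b27=1 t=0,i=1
  ##.#.|.  b26=0 t=0,i=10
  ##..#|#  b25=1 t=2,i=0
  ##...|.  b24=0 t=7,i=2
  #.###|.  b23=0 t=0,i=5
  #.##.|#  b22=1 t=0,i=2
  #.#.#|.  b21=0 t=0,i=11
  #.#..|.  b20=0 t=1,i=6
  #..##|#  b19=1 t=2,i=9
  #..#.|#  b18=1 t=2,i=1
  #...#|#  b17=1 t=1,i=23
  #....|.  b16=0 t=1,i=8
  .####|#  b15=1 t=0,i=6
  .###.|.  b14=0 t=0,i=23
  .##.#|#  b13=1 t=0,i=3
  .##..|#  b12=1 t=3,i=17
  .#.##|#  b11=1 t=0,i=12
  .#.#.|#  b10=1 t=1,i=13
  .#..#|#  b9=1 t=2,i=8
  .#...|#  b8=1 t=1,i=7
  ..###|.  b7=0 t=1,i=1
  ..##.|#  b6=1 t=3,i=16
  ..#.#|#  b5=1 t=1,i=12
  ..#..|#  b4=1 t=1,i=21
  ...##|.  b3=0 t=1,i=0
  ...#.|#  b2=1 t=1,i=11
  ....#|#  b1=1 t=1,i=10
  .....|.  b0=0 t=1,i=9
  bits 00001010010011101011111101110110 = 172932982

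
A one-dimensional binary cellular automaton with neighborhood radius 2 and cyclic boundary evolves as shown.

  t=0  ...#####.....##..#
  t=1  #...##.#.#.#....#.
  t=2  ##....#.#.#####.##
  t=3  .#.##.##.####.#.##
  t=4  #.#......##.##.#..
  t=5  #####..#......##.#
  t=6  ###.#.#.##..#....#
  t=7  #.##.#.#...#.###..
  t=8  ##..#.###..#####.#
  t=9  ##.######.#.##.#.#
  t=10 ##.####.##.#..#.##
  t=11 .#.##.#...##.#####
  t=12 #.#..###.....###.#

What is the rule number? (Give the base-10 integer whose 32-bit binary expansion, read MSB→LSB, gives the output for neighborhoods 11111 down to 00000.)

3030240546

  #####|#  b31=1 t=0,i=5
  ####.|.  b30=0 t=0,i=6
  ###.#|#  b29=1 t=2,i=14
  ###..|#  b28=1 t=0,i=7
  ##.##|.  b27=0 t=2,i=15
  ##.#.|#  b26=1 t=1,i=6
  ##..#|.  b25=0 t=0,i=15
  ##...|.  b24=0 t=0,i=8
  #.###|#  b23=1 t=2,i=10
  #.##.|.  b22=0 t=3,i=3
  #.#.#|.  b21=0 t=1,i=7
  #.#..|#  b20=1 t=1,i=0
  #..##|#  b19=1 t=8,i=10
  #..#.|#  b18=1 t=0,i=16
  #...#|.  b17=0 t=0,i=1
  #....|#  b16=1 t=0,i=9
  .####|#  b15=1 t=0,i=4
  .###.|#  b14=1 t=7,i=14
  .##.#|.  b13=0 t=1,i=5
  .##..|.  b12=0 t=0,i=14
  .#.##|#  b11=1 t=2,i=9
  .#.#.|#  b10=1 t=1,i=8
  .#..#|.  b9=0 t=4,i=16
  .#...|#  b8=1 t=0,i=0
  ..###|.  b7=0 t=0,i=3
  ..##.|.  b6=0 t=0,i=13
  ..#.#|#  b5=1 t=1,i=16
  ..#..|.  b4=0 t=0,i=17
  ...##|.  b3=0 t=0,i=2
  ...#.|.  b2=0 t=1,i=15
  ....#|#  b1=1 t=0,i=11
  .....|.  b0=0 t=0,i=10
  bits 10110100100111011100110100100010 = 3030240546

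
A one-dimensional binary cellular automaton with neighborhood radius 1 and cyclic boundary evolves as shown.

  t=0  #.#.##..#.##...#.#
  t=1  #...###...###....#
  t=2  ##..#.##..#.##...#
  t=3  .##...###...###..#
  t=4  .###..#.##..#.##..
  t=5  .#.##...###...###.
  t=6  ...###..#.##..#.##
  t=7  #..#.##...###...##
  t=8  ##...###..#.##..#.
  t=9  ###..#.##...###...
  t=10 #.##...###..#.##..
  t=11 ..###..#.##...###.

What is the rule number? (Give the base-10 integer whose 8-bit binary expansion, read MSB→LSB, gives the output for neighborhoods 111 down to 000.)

  nb ###: next=.  (t=1,i=5, bit7=0)
  nb ##.: next=#  (t=0,i=0, bit6=1)
  nb #.#: next=.  (t=0,i=1, bit5=0)
  nb #..: next=#  (t=0,i=6, bit4=1)
  nb .##: next=#  (t=0,i=4, bit3=1)
  nb .#.: next=.  (t=0,i=2, bit2=0)
  nb ..#: next=.  (t=0,i=7, bit1=0)
  nb ...: next=.  (t=0,i=13, bit0=0)
  bits 01011000 = 88

88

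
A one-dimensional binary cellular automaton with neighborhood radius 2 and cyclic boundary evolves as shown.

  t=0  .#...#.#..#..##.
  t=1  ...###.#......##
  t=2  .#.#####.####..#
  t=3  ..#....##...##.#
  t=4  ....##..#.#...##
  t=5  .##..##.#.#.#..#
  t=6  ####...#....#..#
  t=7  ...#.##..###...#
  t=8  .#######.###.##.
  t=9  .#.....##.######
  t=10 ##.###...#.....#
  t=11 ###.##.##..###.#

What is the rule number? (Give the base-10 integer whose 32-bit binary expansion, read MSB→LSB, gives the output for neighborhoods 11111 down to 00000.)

  [31] ##### => .  t=2,i=5
  [30] ####. => .  t=2,i=6
  [29] ###.# => #  t=1,i=5
  [28] ###.. => #  t=2,i=12
  [27] ##.## => #  t=2,i=8
  [26] ##.#. => #  t=1,i=6
  [25] ##..# => #  t=0,i=15
  [24] ##... => .  t=1,i=0
  [23] #.### => .  t=2,i=3
  [22] #.##. => #  t=5,i=1
  [21] #.#.# => .  t=2,i=1
  [20] #.#.. => #  t=0,i=7
  [19] #..## => .  t=0,i=12
  [18] #..#. => .  t=0,i=0
  [17] #...# => #  t=0,i=3
  [16] #.... => #  t=1,i=9
  [15] .#### => .  t=2,i=4
  [14] .###. => #  t=1,i=4
  [13] .##.# => .  t=3,i=13
  [12] .##.. => #  t=0,i=14
  [11] .#.## => #  t=2,i=2
  [10] .#.#. => .  t=0,i=6
  [9] .#..# => .  t=0,i=8
  [8] .#... => .  t=0,i=2
  [7] ..### => #  t=1,i=3
  [6] ..##. => .  t=0,i=13
  [5] ..#.# => #  t=0,i=5
  [4] ..#.. => .  t=0,i=1
  [3] ...## => .  t=1,i=2
  [2] ...#. => #  t=0,i=4
  [1] ....# => #  t=1,i=12
  [0] ..... => #  t=1,i=10
  bits 00111110010100110101100010100111 = 1045649575

1045649575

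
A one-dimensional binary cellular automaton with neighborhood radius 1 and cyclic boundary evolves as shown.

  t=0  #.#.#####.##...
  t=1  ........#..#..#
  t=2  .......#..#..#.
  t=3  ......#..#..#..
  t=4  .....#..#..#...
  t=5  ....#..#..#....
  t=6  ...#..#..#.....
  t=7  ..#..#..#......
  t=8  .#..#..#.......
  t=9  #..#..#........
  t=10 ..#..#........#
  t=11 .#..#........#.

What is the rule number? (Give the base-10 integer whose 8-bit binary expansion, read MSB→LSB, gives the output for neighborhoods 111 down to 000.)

  ### -> .   bit 7 = 0  t=0,i=5
  ##. -> #   bit 6 = 1  t=0,i=8
  #.# -> .   bit 5 = 0  t=0,i=1
  #.. -> .   bit 4 = 0  t=0,i=12
  .## -> .   bit 3 = 0  t=0,i=4
  .#. -> .   bit 2 = 0  t=0,i=0
  ..# -> #   bit 1 = 1  t=0,i=14
  ... -> .   bit 0 = 0  t=0,i=13
  bits 01000010 = 66

66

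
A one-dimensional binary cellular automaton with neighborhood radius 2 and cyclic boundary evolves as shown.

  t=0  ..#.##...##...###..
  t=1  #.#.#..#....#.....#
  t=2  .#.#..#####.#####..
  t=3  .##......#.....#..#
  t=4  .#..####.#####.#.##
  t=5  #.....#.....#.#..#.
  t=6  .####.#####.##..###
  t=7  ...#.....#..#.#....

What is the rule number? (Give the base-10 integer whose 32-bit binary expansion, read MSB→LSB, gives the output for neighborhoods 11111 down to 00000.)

  #####|.  b31=0 t=2,i=8
  ####.|#  b30=1 t=2,i=9
  ###.#|.  b29=0 t=2,i=10
  ###..|.  b28=0 t=0,i=16
  ##.##|.  b27=0 t=2,i=11
  ##.#.|#  b26=1 t=1,i=1
  ##..#|#  b25=1 t=6,i=14
  ##...|.  b24=0 t=0,i=6
  #.###|.  b23=0 t=2,i=12
  #.##.|#  b22=1 t=0,i=4
  #.#.#|.  b21=0 t=1,i=2
  #.#..|.  b20=0 t=1,i=4
  #..##|.  b19=0 t=2,i=5
  #..#.|#  b18=1 t=1,i=6
  #...#|#  b17=1 t=0,i=7
  #....|#  b16=1 t=0,i=18
  .####|.  b15=0 t=2,i=7
  .###.|.  b14=0 t=0,i=15
  .##.#|.  b13=0 t=1,i=0
  .##..|.  b12=0 t=0,i=5
  .#.##|.  b11=0 t=0,i=3
  .#.#.|#  b10=1 t=1,i=3
  .#..#|.  b9=0 t=1,i=5
  .#...|#  b8=1 t=1,i=8
  ..###|.  b7=0 t=0,i=14
  ..##.|.  b6=0 t=0,i=9
  ..#.#|#  b5=1 t=0,i=2
  ..#..|#  b4=1 t=1,i=7
  ...##|.  b3=0 t=0,i=8
  ...#.|.  b2=0 t=0,i=1
  ....#|#  b1=1 t=0,i=0
  .....|#  b0=1 t=1,i=15
  bits 01000110010001110000010100110011 = 1179059507

1179059507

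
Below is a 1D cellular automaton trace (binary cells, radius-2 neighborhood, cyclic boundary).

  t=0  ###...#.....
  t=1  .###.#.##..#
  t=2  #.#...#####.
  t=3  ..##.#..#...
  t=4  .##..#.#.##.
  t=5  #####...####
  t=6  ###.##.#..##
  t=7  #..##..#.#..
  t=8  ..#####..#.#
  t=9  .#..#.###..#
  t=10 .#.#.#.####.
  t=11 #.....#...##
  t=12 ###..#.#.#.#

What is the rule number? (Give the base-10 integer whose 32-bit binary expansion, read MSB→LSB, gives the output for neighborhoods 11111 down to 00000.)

  [31] ##### => #  t=2,i=8
  [30] ####. => .  t=2,i=9
  [29] ###.# => .  t=1,i=3
  [28] ###.. => #  t=0,i=2
  [27] ##.## => #  t=6,i=3
  [26] ##.#. => .  t=1,i=4
  [25] ##..# => #  t=1,i=9
  [24] ##... => #  t=0,i=3
  [23] #.### => .  t=1,i=1
  [22] #.##. => #  t=1,i=7
  [21] #.#.# => .  t=1,i=5
  [20] #.#.. => #  t=2,i=2
  [19] #..## => #  t=4,i=0
  [18] #..#. => #  t=1,i=10
  [17] #...# => .  t=0,i=4
  [16] #.... => #  t=0,i=8
  [15] .#### => .  t=2,i=7
  [14] .###. => #  t=0,i=1
  [13] .##.# => .  t=3,i=3
  [12] .##.. => #  t=1,i=8
  [11] .#.## => #  t=1,i=0
  [10] .#.#. => .  t=2,i=1
  [9] .#..# => .  t=3,i=6
  [8] .#... => #  t=0,i=7
  [7] ..### => .  t=0,i=0
  [6] ..##. => #  t=3,i=2
  [5] ..#.# => .  t=1,i=11
  [4] ..#.. => .  t=0,i=6
  [3] ...## => #  t=0,i=11
  [2] ...#. => #  t=0,i=5
  [1] ....# => .  t=0,i=10
  [0] ..... => .  t=0,i=9
  bits 10011011010111010101100101001100 = 2606586188

2606586188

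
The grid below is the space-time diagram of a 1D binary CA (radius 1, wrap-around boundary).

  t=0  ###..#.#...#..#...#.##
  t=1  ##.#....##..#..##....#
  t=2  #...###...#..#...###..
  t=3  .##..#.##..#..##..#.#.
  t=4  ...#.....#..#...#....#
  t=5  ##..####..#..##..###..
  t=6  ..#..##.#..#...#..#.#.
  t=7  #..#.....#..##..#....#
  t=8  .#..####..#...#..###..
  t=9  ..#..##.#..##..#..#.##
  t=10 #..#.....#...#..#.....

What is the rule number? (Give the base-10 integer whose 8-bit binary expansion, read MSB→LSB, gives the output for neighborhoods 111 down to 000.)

145

  ###|#  b7=1 t=0,i=0
  ##.|.  b6=0 t=0,i=2
  #.#|.  b5=0 t=0,i=6
  #..|#  b4=1 t=0,i=3
  .##|.  b3=0 t=0,i=20
  .#.|.  b2=0 t=0,i=5
  ..#|.  b1=0 t=0,i=4
  ...|#  b0=1 t=0,i=9
  bits 10010001 = 145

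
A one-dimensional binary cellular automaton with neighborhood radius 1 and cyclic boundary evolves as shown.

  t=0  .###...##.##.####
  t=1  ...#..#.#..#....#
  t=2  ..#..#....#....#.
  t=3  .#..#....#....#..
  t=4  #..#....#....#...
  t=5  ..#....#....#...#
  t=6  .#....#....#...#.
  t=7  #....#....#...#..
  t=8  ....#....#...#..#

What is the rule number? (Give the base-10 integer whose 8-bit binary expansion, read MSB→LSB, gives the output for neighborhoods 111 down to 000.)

  ###|.  b7=0 t=0,i=2
  ##.|#  b6=1 t=0,i=3
  #.#|.  b5=0 t=0,i=0
  #..|.  b4=0 t=0,i=4
  .##|.  b3=0 t=0,i=1
  .#.|.  b2=0 t=1,i=3
  ..#|#  b1=1 t=0,i=6
  ...|.  b0=0 t=0,i=5
  bits 01000010 = 66

66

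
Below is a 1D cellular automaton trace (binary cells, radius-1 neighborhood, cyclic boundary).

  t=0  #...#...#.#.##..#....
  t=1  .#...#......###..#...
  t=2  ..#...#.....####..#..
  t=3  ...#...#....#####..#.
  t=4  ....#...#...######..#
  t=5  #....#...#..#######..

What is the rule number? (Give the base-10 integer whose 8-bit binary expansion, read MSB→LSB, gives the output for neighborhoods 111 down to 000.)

  ### -> #   bit 7 = 1  t=1,i=13
  ##. -> #   bit 6 = 1  t=0,i=13
  #.# -> .   bit 5 = 0  t=0,i=9
  #.. -> #   bit 4 = 1  t=0,i=1
  .## -> #   bit 3 = 1  t=0,i=12
  .#. -> .   bit 2 = 0  t=0,i=0
  ..# -> .   bit 1 = 0  t=0,i=3
  ... -> .   bit 0 = 0  t=0,i=2
  bits 11011000 = 216

216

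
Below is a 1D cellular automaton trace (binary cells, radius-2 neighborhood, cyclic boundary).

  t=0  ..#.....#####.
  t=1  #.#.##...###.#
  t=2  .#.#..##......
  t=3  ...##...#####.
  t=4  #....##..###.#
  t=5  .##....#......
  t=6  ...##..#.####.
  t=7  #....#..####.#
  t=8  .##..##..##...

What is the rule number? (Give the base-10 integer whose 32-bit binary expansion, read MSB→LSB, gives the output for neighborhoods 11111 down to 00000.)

  [31] ##### => #  t=0,i=10
  [30] ####. => #  t=0,i=11
  [29] ###.# => .  t=1,i=11
  [28] ###.. => .  t=0,i=12
  [27] ##.## => .  t=1,i=12
  [26] ##.#. => #  t=1,i=1
  [25] ##..# => #  t=4,i=7
  [24] ##... => #  t=0,i=13
  [23] #.### => #  t=6,i=9
  [22] #.##. => .  t=1,i=4
  [21] #.#.# => .  t=1,i=2
  [20] #.#.. => #  t=2,i=3
  [19] #..## => .  t=2,i=5
  [18] #..#. => .  t=6,i=6
  [17] #...# => #  t=0,i=0
  [16] #.... => #  t=0,i=4
  [15] .#### => #  t=0,i=9
  [14] .###. => .  t=1,i=10
  [13] .##.# => .  t=1,i=0
  [12] .##.. => .  t=1,i=5
  [11] .#.## => #  t=1,i=3
  [10] .#.#. => .  t=2,i=2
  [9] .#..# => #  t=2,i=4
  [8] .#... => .  t=0,i=3
  [7] ..### => .  t=0,i=8
  [6] ..##. => .  t=2,i=6
  [5] ..#.# => .  t=2,i=1
  [4] ..#.. => #  t=0,i=2
  [3] ...## => .  t=0,i=7
  [2] ...#. => .  t=0,i=1
  [1] ....# => .  t=0,i=6
  [0] ..... => #  t=0,i=5
  bits 11000111100100111000101000010001 = 3348335121

3348335121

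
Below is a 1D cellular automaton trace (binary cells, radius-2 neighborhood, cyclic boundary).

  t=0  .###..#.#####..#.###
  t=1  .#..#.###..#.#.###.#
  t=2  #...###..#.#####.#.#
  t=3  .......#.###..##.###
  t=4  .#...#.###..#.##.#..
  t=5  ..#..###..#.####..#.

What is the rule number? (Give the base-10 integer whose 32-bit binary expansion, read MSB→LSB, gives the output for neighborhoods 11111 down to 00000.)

  nb #####: next=.  (t=0,i=10, bit31=0)
  nb ####.: next=#  (t=0,i=11, bit30=1)
  nb ###.#: next=#  (t=0,i=19, bit29=1)
  nb ###..: next=.  (t=0,i=3, bit28=0)
  nb ##.##: next=.  (t=0,i=0, bit27=0)
  nb ##.#.: next=.  (t=1,i=18, bit26=0)
  nb ##..#: next=#  (t=0,i=4, bit25=1)
  nb ##...: next=.  (t=2,i=1, bit24=0)
  nb #.###: next=#  (t=0,i=1, bit23=1)
  nb #.##.: next=#  (t=2,i=19, bit22=1)
  nb #.#.#: next=#  (t=1,i=13, bit21=1)
  nb #.#..: next=.  (t=1,i=1, bit20=0)
  nb #..##: next=.  (t=3,i=13, bit19=0)
  nb #..#.: next=.  (t=0,i=5, bit18=0)
  nb #...#: next=.  (t=2,i=2, bit17=0)
  nb #....: next=#  (t=3,i=1, bit16=1)
  nb .####: next=.  (t=0,i=9, bit15=0)
  nb .###.: next=.  (t=0,i=2, bit14=0)
  nb .##.#: next=#  (t=3,i=15, bit13=1)
  nb .##..: next=.  (t=2,i=0, bit12=0)
  nb .#.##: next=#  (t=0,i=7, bit11=1)
  nb .#.#.: next=#  (t=1,i=0, bit10=1)
  nb .#..#: next=.  (t=1,i=2, bit9=0)
  nb .#...: next=#  (t=4,i=2, bit8=1)
  nb ..###: next=.  (t=2,i=4, bit7=0)
  nb ..##.: next=#  (t=3,i=14, bit6=1)
  nb ..#.#: next=#  (t=0,i=6, bit5=1)
  nb ..#..: next=.  (t=4,i=1, bit4=0)
  nb ...##: next=.  (t=2,i=3, bit3=0)
  nb ...#.: next=.  (t=3,i=6, bit2=0)
  nb ....#: next=#  (t=3,i=5, bit1=1)
  nb .....: next=.  (t=3,i=2, bit0=0)
  bits 01100010111000010010110101100010 = 1658924386

1658924386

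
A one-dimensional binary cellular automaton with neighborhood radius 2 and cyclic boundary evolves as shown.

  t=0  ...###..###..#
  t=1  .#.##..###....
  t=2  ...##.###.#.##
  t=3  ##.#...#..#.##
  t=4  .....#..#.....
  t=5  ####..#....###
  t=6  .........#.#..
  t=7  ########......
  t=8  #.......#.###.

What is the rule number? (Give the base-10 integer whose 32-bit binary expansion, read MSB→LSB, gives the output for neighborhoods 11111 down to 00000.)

  [31] ##### => .  t=5,i=0
  [30] ####. => .  t=3,i=0
  [29] ###.# => .  t=2,i=8
  [28] ###.. => .  t=0,i=5
  [27] ##.## => .  t=2,i=5
  [26] ##.#. => .  t=2,i=9
  [25] ##..# => .  t=0,i=6
  [24] ##... => #  t=1,i=10
  [23] #.### => .  t=2,i=6
  [22] #.##. => #  t=1,i=3
  [21] #.#.# => #  t=2,i=10
  [20] #.#.. => .  t=3,i=3
  [19] #..## => #  t=0,i=7
  [18] #..#. => .  t=0,i=12
  [17] #...# => #  t=0,i=1
  [16] #.... => .  t=1,i=11
  [15] .#### => .  t=3,i=13
  [14] .###. => #  t=0,i=4
  [13] .##.# => .  t=2,i=4
  [12] .##.. => #  t=1,i=4
  [11] .#.## => .  t=1,i=2
  [10] .#.#. => .  t=6,i=10
  [9] .#..# => #  t=3,i=8
  [8] .#... => .  t=0,i=0
  [7] ..### => #  t=0,i=3
  [6] ..##. => #  t=2,i=3
  [5] ..#.# => .  t=1,i=1
  [4] ..#.. => .  t=0,i=13
  [3] ...## => .  t=0,i=2
  [2] ...#. => .  t=1,i=0
  [1] ....# => #  t=1,i=13
  [0] ..... => #  t=1,i=12
  bits 00000001011010100101001011000011 = 23745219

23745219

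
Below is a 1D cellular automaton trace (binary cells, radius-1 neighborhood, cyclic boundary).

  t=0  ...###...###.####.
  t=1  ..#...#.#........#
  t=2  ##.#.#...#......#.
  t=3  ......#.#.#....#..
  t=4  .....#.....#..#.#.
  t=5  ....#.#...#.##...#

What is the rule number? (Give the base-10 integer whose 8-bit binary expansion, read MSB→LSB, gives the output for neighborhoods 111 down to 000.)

  ### -> .   bit 7 = 0  t=0,i=4
  ##. -> .   bit 6 = 0  t=0,i=5
  #.# -> .   bit 5 = 0  t=0,i=12
  #.. -> #   bit 4 = 1  t=0,i=6
  .## -> .   bit 3 = 0  t=0,i=3
  .#. -> .   bit 2 = 0  t=1,i=2
  ..# -> #   bit 1 = 1  t=0,i=2
  ... -> .   bit 0 = 0  t=0,i=0
  bits 00010010 = 18

18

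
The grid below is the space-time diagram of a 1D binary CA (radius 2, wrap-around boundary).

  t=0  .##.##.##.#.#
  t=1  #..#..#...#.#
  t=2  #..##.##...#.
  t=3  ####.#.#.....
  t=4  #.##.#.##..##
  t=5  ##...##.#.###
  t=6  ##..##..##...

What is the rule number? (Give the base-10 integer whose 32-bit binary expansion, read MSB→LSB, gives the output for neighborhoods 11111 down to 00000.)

  [31] ##### => .  t=5,i=12
  [30] ####. => #  t=3,i=2
  [29] ###.# => #  t=3,i=3
  [28] ###.. => #  t=5,i=1
  [27] ##.## => #  t=0,i=3
  [26] ##.#. => .  t=0,i=9
  [25] ##..# => .  t=1,i=1
  [24] ##... => .  t=2,i=8
  [23] #.### => .  t=5,i=10
  [22] #.##. => .  t=0,i=1
  [21] #.#.# => #  t=0,i=10
  [20] #.#.. => #  t=2,i=0
  [19] #..## => #  t=2,i=2
  [18] #..#. => .  t=1,i=2
  [17] #...# => .  t=1,i=8
  [16] #.... => .  t=3,i=9
  [15] .#### => .  t=3,i=1
  [14] .###. => #  t=4,i=12
  [13] .##.# => .  t=0,i=2
  [12] .##.. => #  t=1,i=0
  [11] .#.## => #  t=0,i=0
  [10] .#.#. => .  t=0,i=11
  [9] .#..# => #  t=1,i=4
  [8] .#... => #  t=1,i=7
  [7] ..### => #  t=3,i=0
  [6] ..##. => #  t=2,i=3
  [5] ..#.# => .  t=1,i=10
  [4] ..#.. => #  t=1,i=3
  [3] ...## => #  t=3,i=12
  [2] ...#. => .  t=1,i=9
  [1] ....# => #  t=3,i=11
  [0] ..... => .  t=3,i=10
  bits 01111000001110000101101111011010 = 2016959450

2016959450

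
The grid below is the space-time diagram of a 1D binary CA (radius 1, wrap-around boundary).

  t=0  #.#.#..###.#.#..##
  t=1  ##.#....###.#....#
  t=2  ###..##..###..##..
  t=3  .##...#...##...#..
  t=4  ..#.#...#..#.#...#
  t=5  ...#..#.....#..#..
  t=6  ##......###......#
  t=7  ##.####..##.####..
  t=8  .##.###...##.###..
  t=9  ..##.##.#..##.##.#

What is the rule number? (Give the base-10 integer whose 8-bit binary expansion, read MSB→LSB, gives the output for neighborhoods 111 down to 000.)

225

  nb ###: next=#  (t=0,i=8, bit7=1)
  nb ##.: next=#  (t=0,i=0, bit6=1)
  nb #.#: next=#  (t=0,i=1, bit5=1)
  nb #..: next=.  (t=0,i=5, bit4=0)
  nb .##: next=.  (t=0,i=7, bit3=0)
  nb .#.: next=.  (t=0,i=2, bit2=0)
  nb ..#: next=.  (t=0,i=6, bit1=0)
  nb ...: next=#  (t=1,i=5, bit0=1)
  bits 11100001 = 225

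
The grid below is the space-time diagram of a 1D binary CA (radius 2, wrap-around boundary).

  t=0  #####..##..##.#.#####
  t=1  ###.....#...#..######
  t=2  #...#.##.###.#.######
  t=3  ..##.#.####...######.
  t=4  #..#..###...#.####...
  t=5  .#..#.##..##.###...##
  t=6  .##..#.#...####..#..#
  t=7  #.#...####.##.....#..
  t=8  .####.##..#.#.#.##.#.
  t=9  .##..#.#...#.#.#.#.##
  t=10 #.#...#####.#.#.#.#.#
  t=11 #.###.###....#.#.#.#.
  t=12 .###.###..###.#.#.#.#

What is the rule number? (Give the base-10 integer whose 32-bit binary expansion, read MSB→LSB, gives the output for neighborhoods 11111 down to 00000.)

  nb #####: next=#  (t=0,i=0, bit31=1)
  nb ####.: next=.  (t=0,i=3, bit30=0)
  nb ###.#: next=.  (t=2,i=11, bit29=0)
  nb ###..: next=.  (t=0,i=4, bit28=0)
  nb ##.##: next=#  (t=2,i=8, bit27=1)
  nb ##.#.: next=.  (t=0,i=13, bit26=0)
  nb ##..#: next=.  (t=0,i=5, bit25=0)
  nb ##...: next=.  (t=1,i=3, bit24=0)
  nb #.###: next=#  (t=0,i=16, bit23=1)
  nb #.##.: next=.  (t=2,i=6, bit22=0)
  nb #.#.#: next=.  (t=0,i=14, bit21=0)
  nb #.#..: next=#  (t=5,i=1, bit20=1)
  nb #..##: next=.  (t=0,i=6, bit19=0)
  nb #..#.: next=.  (t=4,i=2, bit18=0)
  nb #...#: next=#  (t=1,i=10, bit17=1)
  nb #....: next=#  (t=1,i=4, bit16=1)
  nb .####: next=#  (t=0,i=17, bit15=1)
  nb .###.: next=#  (t=2,i=10, bit14=1)
  nb .##.#: next=#  (t=0,i=12, bit13=1)
  nb .##..: next=#  (t=0,i=8, bit12=1)
  nb .#.##: next=#  (t=0,i=15, bit11=1)
  nb .#.#.: next=#  (t=6,i=6, bit10=1)
  nb .#..#: next=#  (t=1,i=13, bit9=1)
  nb .#...: next=#  (t=1,i=9, bit8=1)
  nb ..###: next=#  (t=1,i=15, bit7=1)
  nb ..##.: next=.  (t=0,i=7, bit6=0)
  nb ..#.#: next=.  (t=2,i=4, bit5=0)
  nb ..#..: next=.  (t=1,i=8, bit4=0)
  nb ...##: next=.  (t=3,i=1, bit3=0)
  nb ...#.: next=#  (t=1,i=7, bit2=1)
  nb ....#: next=#  (t=1,i=6, bit1=1)
  nb .....: next=.  (t=1,i=5, bit0=0)
  bits 10001000100100111111111110000110 = 2291400582

2291400582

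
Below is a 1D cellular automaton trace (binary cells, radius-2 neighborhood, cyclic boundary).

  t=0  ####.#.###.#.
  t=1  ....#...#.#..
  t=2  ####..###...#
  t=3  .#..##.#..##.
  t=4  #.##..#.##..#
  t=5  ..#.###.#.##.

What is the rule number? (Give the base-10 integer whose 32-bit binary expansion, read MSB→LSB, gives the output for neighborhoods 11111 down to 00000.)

  [31] ##### => #  t=2,i=1
  [30] ####. => .  t=0,i=2
  [29] ###.# => .  t=0,i=3
  [28] ###.. => .  t=2,i=3
  [27] ##.## => .  t=4,i=1
  [26] ##.#. => #  t=0,i=4
  [25] ##..# => #  t=2,i=4
  [24] ##... => .  t=2,i=9
  [23] #.### => .  t=0,i=0
  [22] #.##. => #  t=4,i=2
  [21] #.#.# => .  t=0,i=5
  [20] #.#.. => .  t=1,i=10
  [19] #..## => #  t=2,i=5
  [18] #..#. => #  t=3,i=0
  [17] #...# => #  t=1,i=6
  [16] #.... => #  t=1,i=12
  [15] .#### => .  t=0,i=1
  [14] .###. => #  t=0,i=8
  [13] .##.# => .  t=3,i=5
  [12] .##.. => .  t=3,i=11
  [11] .#.## => .  t=0,i=6
  [10] .#.#. => .  t=1,i=9
  [9] .#..# => #  t=3,i=2
  [8] .#... => .  t=1,i=5
  [7] ..### => .  t=2,i=6
  [6] ..##. => .  t=3,i=4
  [5] ..#.# => #  t=1,i=8
  [4] ..#.. => .  t=1,i=4
  [3] ...## => #  t=2,i=11
  [2] ...#. => #  t=1,i=3
  [1] ....# => #  t=1,i=2
  [0] ..... => #  t=1,i=0
  bits 10000110010011110100001000101111 = 2253341231

2253341231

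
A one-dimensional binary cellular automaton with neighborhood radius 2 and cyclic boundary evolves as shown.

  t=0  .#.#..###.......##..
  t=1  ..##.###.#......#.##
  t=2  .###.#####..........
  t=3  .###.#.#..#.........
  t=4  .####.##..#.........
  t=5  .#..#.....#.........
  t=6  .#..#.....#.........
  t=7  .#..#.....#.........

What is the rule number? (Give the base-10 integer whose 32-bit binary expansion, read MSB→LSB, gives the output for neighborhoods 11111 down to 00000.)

  [31] ##### => #  t=2,i=7
  [30] ####. => .  t=2,i=8
  [29] ###.# => #  t=1,i=7
  [28] ###.. => .  t=0,i=8
  [27] ##.## => .  t=1,i=4
  [26] ##.#. => #  t=1,i=8
  [25] ##..# => .  t=1,i=0
  [24] ##... => #  t=0,i=9
  [23] #.### => #  t=1,i=5
  [22] #.##. => .  t=1,i=18
  [21] #.#.# => .  t=3,i=5
  [20] #.#.. => #  t=0,i=3
  [19] #..## => #  t=0,i=5
  [18] #..#. => .  t=3,i=9
  [17] #...# => #  t=0,i=19
  [16] #.... => .  t=0,i=10
  [15] .#### => .  t=2,i=6
  [14] .###. => #  t=0,i=7
  [13] .##.# => #  t=1,i=3
  [12] .##.. => .  t=0,i=17
  [11] .#.## => .  t=1,i=17
  [10] .#.#. => #  t=0,i=2
  [9] .#..# => .  t=0,i=4
  [8] .#... => .  t=1,i=10
  [7] ..### => #  t=0,i=6
  [6] ..##. => #  t=0,i=16
  [5] ..#.# => .  t=0,i=1
  [4] ..#.. => #  t=3,i=10
  [3] ...## => .  t=0,i=15
  [2] ...#. => .  t=0,i=0
  [1] ....# => .  t=0,i=14
  [0] ..... => .  t=0,i=11
  bits 10100101100110100110010011010000 = 2778358992

2778358992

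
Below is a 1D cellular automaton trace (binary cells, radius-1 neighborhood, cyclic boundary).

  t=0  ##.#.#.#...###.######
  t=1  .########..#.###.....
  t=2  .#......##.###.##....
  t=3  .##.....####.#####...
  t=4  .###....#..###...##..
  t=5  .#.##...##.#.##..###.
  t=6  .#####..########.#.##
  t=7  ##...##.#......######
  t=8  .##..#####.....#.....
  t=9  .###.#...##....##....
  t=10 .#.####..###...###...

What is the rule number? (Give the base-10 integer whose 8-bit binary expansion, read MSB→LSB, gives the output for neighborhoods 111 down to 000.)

  ###|.  b7=0 t=0,i=0
  ##.|#  b6=1 t=0,i=1
  #.#|#  b5=1 t=0,i=2
  #..|#  b4=1 t=0,i=8
  .##|#  b3=1 t=0,i=11
  .#.|#  b2=1 t=0,i=3
  ..#|.  b1=0 t=0,i=10
  ...|.  b0=0 t=0,i=9
  bits 01111100 = 124

124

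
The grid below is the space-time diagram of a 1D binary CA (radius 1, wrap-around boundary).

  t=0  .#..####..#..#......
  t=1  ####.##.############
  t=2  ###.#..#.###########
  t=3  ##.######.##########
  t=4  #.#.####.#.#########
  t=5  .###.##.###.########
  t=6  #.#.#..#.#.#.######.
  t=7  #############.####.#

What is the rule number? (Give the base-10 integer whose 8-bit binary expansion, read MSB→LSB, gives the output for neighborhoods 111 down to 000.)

  ###|#  b7=1 t=0,i=5
  ##.|.  b6=0 t=0,i=7
  #.#|#  b5=1 t=1,i=4
  #..|#  b4=1 t=0,i=2
  .##|.  b3=0 t=0,i=4
  .#.|#  b2=1 t=0,i=1
  ..#|#  b1=1 t=0,i=0
  ...|#  b0=1 t=0,i=15
  bits 10110111 = 183

183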